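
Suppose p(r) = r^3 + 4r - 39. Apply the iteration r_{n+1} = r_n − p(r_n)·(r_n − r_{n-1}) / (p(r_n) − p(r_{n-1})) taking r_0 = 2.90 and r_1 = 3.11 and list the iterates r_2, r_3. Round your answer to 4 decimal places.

p(2.90) = -3.011000, p(3.11) = 3.520231
r_2 = 3.110000 − 3.520231·(3.110000 − 2.900000) / (3.520231 − (-3.011000)) = 3.110000 − (0.739249)/(6.531231) = 2.996813
p(2.996813) = -0.098696
r_3 = 2.996813 − (-0.098696)·(2.996813 − 3.110000) / (-0.098696 − 3.520231) = 2.996813 − (0.011171)/(-3.618927) = 2.999900

2.9968, 2.9999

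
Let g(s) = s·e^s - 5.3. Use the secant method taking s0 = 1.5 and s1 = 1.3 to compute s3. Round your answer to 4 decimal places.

g(1.5) = 1.422534, g(1.3) = -0.529914
s2 = 1.300000 − (-0.529914)·(1.300000 − 1.500000) / (-0.529914 − 1.422534) = 1.300000 − (0.105983)/(-1.952448) = 1.354282
g(1.354282) = -0.053540
s3 = 1.354282 − (-0.053540)·(1.354282 − 1.300000) / (-0.053540 − (-0.529914)) = 1.354282 − (-0.002906)/(0.476374) = 1.360383

1.3604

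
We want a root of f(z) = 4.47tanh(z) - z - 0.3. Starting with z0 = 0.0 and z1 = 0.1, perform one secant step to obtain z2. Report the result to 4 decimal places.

0.0868

f(0.0) = -0.300000, f(0.1) = 0.045516
z2 = 0.100000 − 0.045516·(0.100000 − 0.000000) / (0.045516 − (-0.300000)) = 0.100000 − (0.004552)/(0.345516) = 0.086827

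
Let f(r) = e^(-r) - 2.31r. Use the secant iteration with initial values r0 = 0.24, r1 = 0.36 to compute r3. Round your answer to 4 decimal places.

0.3157

f(0.24) = 0.232228, f(0.36) = -0.133924
r2 = 0.360000 − (-0.133924)·(0.360000 − 0.240000) / (-0.133924 − 0.232228) = 0.360000 − (-0.016071)/(-0.366152) = 0.316109
f(0.316109) = -0.001231
r3 = 0.316109 − (-0.001231)·(0.316109 − 0.360000) / (-0.001231 − (-0.133924)) = 0.316109 − (0.000054)/(0.132693) = 0.315702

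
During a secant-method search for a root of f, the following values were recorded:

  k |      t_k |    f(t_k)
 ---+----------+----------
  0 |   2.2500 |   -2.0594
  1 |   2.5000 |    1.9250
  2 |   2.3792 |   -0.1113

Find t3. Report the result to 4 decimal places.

2.3858

t3 = 2.3792 − (-0.1113)·(2.3792 − 2.5000) / (-0.1113 − 1.9250)
   = 2.3792 − (0.013445)/(-2.036300) = 2.385803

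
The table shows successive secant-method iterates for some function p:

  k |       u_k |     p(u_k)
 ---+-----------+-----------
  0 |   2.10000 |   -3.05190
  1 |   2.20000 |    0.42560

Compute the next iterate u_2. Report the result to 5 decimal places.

u_2 = 2.20000 − 0.42560·(2.20000 − 2.10000) / (0.42560 − (-3.05190))
   = 2.20000 − (0.0425600)/(3.4775000) = 2.1877613

2.18776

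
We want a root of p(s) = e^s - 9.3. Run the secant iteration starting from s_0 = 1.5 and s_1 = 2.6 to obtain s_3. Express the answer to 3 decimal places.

p(1.5) = -4.81831, p(2.6) = 4.16374
s_2 = 2.60000 − 4.16374·(2.60000 − 1.50000) / (4.16374 − (-4.81831)) = 2.60000 − (4.58011)/(8.98205) = 2.09008
p(2.09008) = -1.21442
s_3 = 2.09008 − (-1.21442)·(2.09008 − 2.60000) / (-1.21442 − 4.16374) = 2.09008 − (0.61926)/(-5.37816) = 2.20522

2.205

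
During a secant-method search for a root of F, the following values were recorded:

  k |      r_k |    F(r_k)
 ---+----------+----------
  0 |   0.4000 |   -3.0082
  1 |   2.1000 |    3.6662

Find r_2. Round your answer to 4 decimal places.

r_2 = 2.1000 − 3.6662·(2.1000 − 0.4000) / (3.6662 − (-3.0082))
   = 2.1000 − (6.232540)/(6.674400) = 1.166202

1.1662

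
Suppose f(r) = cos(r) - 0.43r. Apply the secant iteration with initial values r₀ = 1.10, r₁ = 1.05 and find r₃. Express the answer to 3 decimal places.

f(1.10) = -0.01940, f(1.05) = 0.04607
r₂ = 1.05000 − 0.04607·(1.05000 − 1.10000) / (0.04607 − (-0.01940)) = 1.05000 − (-0.00230)/(0.06547) = 1.08518
f(1.08518) = 0.00012
r₃ = 1.08518 − 0.00012·(1.08518 − 1.05000) / (0.00012 − 0.04607) = 1.08518 − (0.00000)/(-0.04595) = 1.08528

1.085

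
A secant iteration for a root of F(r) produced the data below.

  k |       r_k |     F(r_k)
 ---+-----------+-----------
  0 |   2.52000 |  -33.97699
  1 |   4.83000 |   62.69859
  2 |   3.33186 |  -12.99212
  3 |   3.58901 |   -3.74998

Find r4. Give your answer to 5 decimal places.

3.69335

r4 = 3.58901 − (-3.74998)·(3.58901 − 3.33186) / (-3.74998 − (-12.99212))
   = 3.58901 − (-0.9643074)/(9.2421400) = 3.6933481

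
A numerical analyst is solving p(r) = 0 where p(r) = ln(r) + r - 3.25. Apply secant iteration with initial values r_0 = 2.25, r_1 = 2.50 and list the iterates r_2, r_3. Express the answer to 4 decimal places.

p(2.25) = -0.189070, p(2.50) = 0.166291
r_2 = 2.500000 − 0.166291·(2.500000 − 2.250000) / (0.166291 − (-0.189070)) = 2.500000 − (0.041573)/(0.355361) = 2.383013
p(2.383013) = 0.001378
r_3 = 2.383013 − 0.001378·(2.383013 − 2.500000) / (0.001378 − 0.166291) = 2.383013 − (-0.000161)/(-0.164913) = 2.382035

2.3830, 2.3820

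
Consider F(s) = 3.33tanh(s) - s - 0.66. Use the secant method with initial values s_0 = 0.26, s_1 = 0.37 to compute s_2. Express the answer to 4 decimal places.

0.2963

F(0.26) = -0.073196, F(0.37) = 0.148792
s_2 = 0.370000 − 0.148792·(0.370000 − 0.260000) / (0.148792 − (-0.073196)) = 0.370000 − (0.016367)/(0.221988) = 0.296270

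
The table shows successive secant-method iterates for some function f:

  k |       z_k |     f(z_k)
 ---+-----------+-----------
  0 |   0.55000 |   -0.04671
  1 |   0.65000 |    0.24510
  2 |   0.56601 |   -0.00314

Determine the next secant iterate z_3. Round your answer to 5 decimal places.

0.56707

z_3 = 0.56601 − (-0.00314)·(0.56601 − 0.65000) / (-0.00314 − 0.24510)
   = 0.56601 − (0.0002637)/(-0.2482400) = 0.5670724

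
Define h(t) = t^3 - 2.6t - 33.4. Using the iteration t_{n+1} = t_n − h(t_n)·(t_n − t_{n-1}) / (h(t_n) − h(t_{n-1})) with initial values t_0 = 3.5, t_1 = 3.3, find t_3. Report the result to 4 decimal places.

h(3.5) = 0.375000, h(3.3) = -6.043000
t_2 = 3.300000 − (-6.043000)·(3.300000 − 3.500000) / (-6.043000 − 0.375000) = 3.300000 − (1.208600)/(-6.418000) = 3.488314
h(3.488314) = -0.022641
t_3 = 3.488314 − (-0.022641)·(3.488314 − 3.300000) / (-0.022641 − (-6.043000)) = 3.488314 − (-0.004264)/(6.020359) = 3.489022

3.4890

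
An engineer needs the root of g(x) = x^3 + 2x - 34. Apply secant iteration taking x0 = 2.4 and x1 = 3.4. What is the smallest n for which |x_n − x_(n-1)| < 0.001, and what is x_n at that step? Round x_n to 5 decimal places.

n = 5, x_n = 3.03412

g(2.4) = -15.3760000, g(3.4) = 12.1040000
x2 = 3.4000000 − 12.1040000·(1.0000000)/(27.4800000) = 2.9595342;  |Δ| = 0.4404658
g(2.9595342) = -2.1588369
x3 = 2.9595342 − (-2.1588369)·(-0.4404658)/(-14.2628369) = 3.0262035;  |Δ| = 0.0666693
g(3.0262035) = -0.2338997
x4 = 3.0262035 − (-0.2338997)·(0.0666693)/(1.9249372) = 3.0343046;  |Δ| = 0.0081010
g(3.0343046) = 0.0054636
x5 = 3.0343046 − 0.0054636·(0.0081010)/(0.2393633) = 3.0341196;  |Δ| = 0.0001849
|x5 − x4| = 0.0001849 < 0.001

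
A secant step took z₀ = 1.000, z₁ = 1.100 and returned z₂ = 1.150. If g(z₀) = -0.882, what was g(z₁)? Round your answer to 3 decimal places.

The secant line through (1.000, -0.882) and (1.100, g(z₁)) crosses zero at z₂ = 1.150.
So (1.000, -0.882), (1.100, g(z₁)), (1.150, 0) are collinear:
g(z₁) = -0.882 · (1.100 − 1.150) / (1.000 − 1.150) = -0.882 · (-0.05000)/(-0.15000) = -0.29400

-0.294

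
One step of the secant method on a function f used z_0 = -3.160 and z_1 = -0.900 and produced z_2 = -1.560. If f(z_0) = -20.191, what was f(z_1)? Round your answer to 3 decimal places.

The secant line through (-3.160, -20.191) and (-0.900, f(z_1)) crosses zero at z_2 = -1.560.
So (-3.160, -20.191), (-0.900, f(z_1)), (-1.560, 0) are collinear:
f(z_1) = -20.191 · (-0.900 − (-1.560)) / (-3.160 − (-1.560)) = -20.191 · (0.66000)/(-1.60000) = 8.32879

8.329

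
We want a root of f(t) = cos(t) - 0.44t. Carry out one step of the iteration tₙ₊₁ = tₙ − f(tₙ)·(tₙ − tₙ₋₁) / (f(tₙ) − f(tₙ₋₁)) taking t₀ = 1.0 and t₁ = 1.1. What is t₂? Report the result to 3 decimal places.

1.077

f(1.0) = 0.10030, f(1.1) = -0.03040
t₂ = 1.10000 − (-0.03040)·(1.10000 − 1.00000) / (-0.03040 − 0.10030) = 1.10000 − (-0.00304)/(-0.13071) = 1.07674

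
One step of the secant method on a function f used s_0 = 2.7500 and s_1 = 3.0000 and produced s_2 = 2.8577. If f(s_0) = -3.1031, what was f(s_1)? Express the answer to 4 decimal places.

The secant line through (2.7500, -3.1031) and (3.0000, f(s_1)) crosses zero at s_2 = 2.8577.
So (2.7500, -3.1031), (3.0000, f(s_1)), (2.8577, 0) are collinear:
f(s_1) = -3.1031 · (3.0000 − 2.8577) / (2.7500 − 2.8577) = -3.1031 · (0.142300)/(-0.107700) = 4.100010

4.1000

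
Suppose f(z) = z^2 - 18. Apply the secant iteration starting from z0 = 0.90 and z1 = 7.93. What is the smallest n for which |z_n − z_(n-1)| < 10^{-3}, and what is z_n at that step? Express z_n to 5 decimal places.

f(0.90) = -17.1900000, f(7.93) = 44.8849000
z2 = 7.9300000 − 44.8849000·(7.0300000)/(62.0749000) = 2.8467724;  |Δ| = 5.0832276
f(2.8467724) = -9.8958871
z3 = 2.8467724 − (-9.8958871)·(-5.0832276)/(-54.7807871) = 3.7650331;  |Δ| = 0.9182608
f(3.7650331) = -3.8245256
z4 = 3.7650331 − (-3.8245256)·(0.9182608)/(6.0713615) = 4.3434720;  |Δ| = 0.5784389
f(4.3434720) = 0.8657493
z5 = 4.3434720 − 0.8657493·(0.5784389)/(4.6902750) = 4.2367015;  |Δ| = 0.1067705
f(4.2367015) = -0.0503603
z6 = 4.2367015 − (-0.0503603)·(-0.1067705)/(-0.9161096) = 4.2425709;  |Δ| = 0.0058694
f(4.2425709) = -0.0005922
z7 = 4.2425709 − (-0.0005922)·(0.0058694)/(0.0497681) = 4.2426407;  |Δ| = 0.0000698
|z7 − z6| = 0.0000698 < 10^{-3}

n = 7, z_n = 4.24264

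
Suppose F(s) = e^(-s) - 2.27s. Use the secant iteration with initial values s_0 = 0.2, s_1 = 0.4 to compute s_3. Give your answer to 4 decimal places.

0.3199

F(0.2) = 0.364731, F(0.4) = -0.237680
s_2 = 0.400000 − (-0.237680)·(0.400000 − 0.200000) / (-0.237680 − 0.364731) = 0.400000 − (-0.047536)/(-0.602411) = 0.321090
F(0.321090) = -0.003518
s_3 = 0.321090 − (-0.003518)·(0.321090 − 0.400000) / (-0.003518 − (-0.237680)) = 0.321090 − (0.000278)/(0.234162) = 0.319905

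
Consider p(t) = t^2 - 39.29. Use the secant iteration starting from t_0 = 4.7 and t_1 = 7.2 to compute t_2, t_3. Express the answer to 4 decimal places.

6.1454, 6.2596

p(4.7) = -17.200000, p(7.2) = 12.550000
t_2 = 7.200000 − 12.550000·(7.200000 − 4.700000) / (12.550000 − (-17.200000)) = 7.200000 − (31.375000)/(29.750000) = 6.145378
p(6.145378) = -1.524327
t_3 = 6.145378 − (-1.524327)·(6.145378 − 7.200000) / (-1.524327 − 12.550000) = 6.145378 − (1.607589)/(-14.074327) = 6.259600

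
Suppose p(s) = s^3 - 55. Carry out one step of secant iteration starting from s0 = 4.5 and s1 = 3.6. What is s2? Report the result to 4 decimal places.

3.7689

p(4.5) = 36.125000, p(3.6) = -8.344000
s2 = 3.600000 − (-8.344000)·(3.600000 − 4.500000) / (-8.344000 − 36.125000) = 3.600000 − (7.509600)/(-44.469000) = 3.768873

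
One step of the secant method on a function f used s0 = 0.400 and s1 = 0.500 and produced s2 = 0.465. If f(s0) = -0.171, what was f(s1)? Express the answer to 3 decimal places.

The secant line through (0.400, -0.171) and (0.500, f(s1)) crosses zero at s2 = 0.465.
So (0.400, -0.171), (0.500, f(s1)), (0.465, 0) are collinear:
f(s1) = -0.171 · (0.500 − 0.465) / (0.400 − 0.465) = -0.171 · (0.03500)/(-0.06500) = 0.09208

0.092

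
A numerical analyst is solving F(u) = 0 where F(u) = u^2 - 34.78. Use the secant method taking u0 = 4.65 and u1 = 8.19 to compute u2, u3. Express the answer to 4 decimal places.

5.6747, 5.8606

F(4.65) = -13.157500, F(8.19) = 32.296100
u2 = 8.190000 − 32.296100·(8.190000 − 4.650000) / (32.296100 − (-13.157500)) = 8.190000 − (114.328194)/(45.453600) = 5.674727
F(5.674727) = -2.577469
u3 = 5.674727 − (-2.577469)·(5.674727 − 8.190000) / (-2.577469 − 32.296100) = 5.674727 − (6.483037)/(-34.873569) = 5.860629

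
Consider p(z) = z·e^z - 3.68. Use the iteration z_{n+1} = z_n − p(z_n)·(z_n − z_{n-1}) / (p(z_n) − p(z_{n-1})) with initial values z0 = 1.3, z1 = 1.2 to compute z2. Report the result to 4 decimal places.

1.1613

p(1.3) = 1.090086, p(1.2) = 0.304140
z2 = 1.200000 − 0.304140·(1.200000 − 1.300000) / (0.304140 − 1.090086) = 1.200000 − (-0.030414)/(-0.785945) = 1.161303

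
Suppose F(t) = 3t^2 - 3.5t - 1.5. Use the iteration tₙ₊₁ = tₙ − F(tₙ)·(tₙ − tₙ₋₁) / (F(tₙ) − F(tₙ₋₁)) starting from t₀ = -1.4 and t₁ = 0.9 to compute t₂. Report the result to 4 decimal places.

0.4560

F(-1.4) = 9.280000, F(0.9) = -2.220000
t₂ = 0.900000 − (-2.220000)·(0.900000 − (-1.400000)) / (-2.220000 − 9.280000) = 0.900000 − (-5.106000)/(-11.500000) = 0.456000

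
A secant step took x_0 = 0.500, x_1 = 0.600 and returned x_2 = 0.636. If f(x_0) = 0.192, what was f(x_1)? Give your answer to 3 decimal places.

0.051

The secant line through (0.500, 0.192) and (0.600, f(x_1)) crosses zero at x_2 = 0.636.
So (0.500, 0.192), (0.600, f(x_1)), (0.636, 0) are collinear:
f(x_1) = 0.192 · (0.600 − 0.636) / (0.500 − 0.636) = 0.192 · (-0.03600)/(-0.13600) = 0.05082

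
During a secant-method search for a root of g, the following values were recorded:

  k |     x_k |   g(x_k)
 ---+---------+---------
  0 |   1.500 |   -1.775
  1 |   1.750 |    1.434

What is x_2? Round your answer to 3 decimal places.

1.638

x_2 = 1.750 − 1.434·(1.750 − 1.500) / (1.434 − (-1.775))
   = 1.750 − (0.35850)/(3.20900) = 1.63828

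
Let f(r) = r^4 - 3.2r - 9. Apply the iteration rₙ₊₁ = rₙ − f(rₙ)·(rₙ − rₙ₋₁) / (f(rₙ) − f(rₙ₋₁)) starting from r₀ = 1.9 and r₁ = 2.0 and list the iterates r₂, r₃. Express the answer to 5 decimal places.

1.97734, 1.97877

f(1.9) = -2.0479000, f(2.0) = 0.6000000
r₂ = 2.0000000 − 0.6000000·(2.0000000 − 1.9000000) / (0.6000000 − (-2.0479000)) = 2.0000000 − (0.0600000)/(2.6479000) = 1.9773405
f(1.9773405) = -0.0403626
r₃ = 1.9773405 − (-0.0403626)·(1.9773405 − 2.0000000) / (-0.0403626 − 0.6000000) = 1.9773405 − (0.0009146)/(-0.6403626) = 1.9787688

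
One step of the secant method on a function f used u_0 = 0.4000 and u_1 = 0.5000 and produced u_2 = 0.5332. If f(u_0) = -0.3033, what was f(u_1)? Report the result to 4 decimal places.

-0.0756

The secant line through (0.4000, -0.3033) and (0.5000, f(u_1)) crosses zero at u_2 = 0.5332.
So (0.4000, -0.3033), (0.5000, f(u_1)), (0.5332, 0) are collinear:
f(u_1) = -0.3033 · (0.5000 − 0.5332) / (0.4000 − 0.5332) = -0.3033 · (-0.033200)/(-0.133200) = -0.075597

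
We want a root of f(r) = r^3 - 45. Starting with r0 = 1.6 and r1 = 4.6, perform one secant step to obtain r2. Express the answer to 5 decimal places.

2.91609

f(1.6) = -40.9040000, f(4.6) = 52.3360000
r2 = 4.6000000 − 52.3360000·(4.6000000 − 1.6000000) / (52.3360000 − (-40.9040000)) = 4.6000000 − (157.0080000)/(93.2400000) = 2.9160875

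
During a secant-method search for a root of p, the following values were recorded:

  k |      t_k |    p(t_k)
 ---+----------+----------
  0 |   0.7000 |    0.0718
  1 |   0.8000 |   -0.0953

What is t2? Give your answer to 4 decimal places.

t2 = 0.8000 − (-0.0953)·(0.8000 − 0.7000) / (-0.0953 − 0.0718)
   = 0.8000 − (-0.009530)/(-0.167100) = 0.742968

0.7430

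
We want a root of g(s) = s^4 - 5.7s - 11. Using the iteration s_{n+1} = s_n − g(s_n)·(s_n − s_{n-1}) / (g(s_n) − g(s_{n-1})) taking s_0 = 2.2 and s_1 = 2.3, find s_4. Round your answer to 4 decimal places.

2.2031

g(2.2) = -0.114400, g(2.3) = 3.874100
s_2 = 2.300000 − 3.874100·(2.300000 − 2.200000) / (3.874100 − (-0.114400)) = 2.300000 − (0.387410)/(3.988500) = 2.202868
g(2.202868) = -0.008346
s_3 = 2.202868 − (-0.008346)·(2.202868 − 2.300000) / (-0.008346 − 3.874100) = 2.202868 − (0.000811)/(-3.882446) = 2.203077
g(2.203077) = -0.000607
s_4 = 2.203077 − (-0.000607)·(2.203077 − 2.202868) / (-0.000607 − (-0.008346)) = 2.203077 − (0.000000)/(0.007739) = 2.203093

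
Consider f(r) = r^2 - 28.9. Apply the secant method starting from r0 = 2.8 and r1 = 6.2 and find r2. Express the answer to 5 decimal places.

5.14000

f(2.8) = -21.0600000, f(6.2) = 9.5400000
r2 = 6.2000000 − 9.5400000·(6.2000000 − 2.8000000) / (9.5400000 − (-21.0600000)) = 6.2000000 − (32.4360000)/(30.6000000) = 5.1400000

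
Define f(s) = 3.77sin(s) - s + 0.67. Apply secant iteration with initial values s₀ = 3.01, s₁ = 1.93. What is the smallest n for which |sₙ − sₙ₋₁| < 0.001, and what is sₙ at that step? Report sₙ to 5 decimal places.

n = 5, sₙ = 2.60317

f(3.01) = -1.8453263, f(1.93) = 2.2693875
s₂ = 1.9300000 − 2.2693875·(-1.0800000)/(4.1147138) = 2.5256522;  |Δ| = 0.5956522
f(2.5256522) = 0.3223762
s₃ = 2.5256522 − 0.3223762·(0.5956522)/(-1.9470113) = 2.6242773;  |Δ| = 0.0986250
f(2.6242773) = -0.0898292
s₄ = 2.6242773 − (-0.0898292)·(0.0986250)/(-0.4122053) = 2.6027846;  |Δ| = 0.0214927
f(2.6027846) = 0.0016525
s₅ = 2.6027846 − 0.0016525·(-0.0214927)/(0.0914817) = 2.6031728;  |Δ| = 0.0003882
|s₅ − s₄| = 0.0003882 < 0.001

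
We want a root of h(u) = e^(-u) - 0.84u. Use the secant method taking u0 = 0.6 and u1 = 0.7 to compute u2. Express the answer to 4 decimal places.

0.6329

h(0.6) = 0.044812, h(0.7) = -0.091415
u2 = 0.700000 − (-0.091415)·(0.700000 − 0.600000) / (-0.091415 − 0.044812) = 0.700000 − (-0.009141)/(-0.136226) = 0.632895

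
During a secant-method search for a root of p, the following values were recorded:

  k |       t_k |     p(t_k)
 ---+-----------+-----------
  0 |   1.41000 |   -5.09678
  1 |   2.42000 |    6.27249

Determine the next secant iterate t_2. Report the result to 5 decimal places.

1.86278

t_2 = 2.42000 − 6.27249·(2.42000 − 1.41000) / (6.27249 − (-5.09678))
   = 2.42000 − (6.3352149)/(11.3692700) = 1.8627773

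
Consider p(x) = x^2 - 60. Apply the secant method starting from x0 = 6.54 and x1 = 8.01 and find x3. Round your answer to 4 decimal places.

p(6.54) = -17.228400, p(8.01) = 4.160100
x2 = 8.010000 − 4.160100·(8.010000 − 6.540000) / (4.160100 − (-17.228400)) = 8.010000 − (6.115347)/(21.388500) = 7.724082
p(7.724082) = -0.338550
x3 = 7.724082 − (-0.338550)·(7.724082 − 8.010000) / (-0.338550 − 4.160100) = 7.724082 − (0.096797)/(-4.498650) = 7.745599

7.7456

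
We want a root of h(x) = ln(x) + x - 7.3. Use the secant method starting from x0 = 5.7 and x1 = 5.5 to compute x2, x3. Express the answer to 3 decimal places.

5.581, 5.581

h(5.7) = 0.14047, h(5.5) = -0.09525
x2 = 5.50000 − (-0.09525)·(5.50000 − 5.70000) / (-0.09525 − 0.14047) = 5.50000 − (0.01905)/(-0.23572) = 5.58082
h(5.58082) = 0.00015
x3 = 5.58082 − 0.00015·(5.58082 − 5.50000) / (0.00015 − (-0.09525)) = 5.58082 − (0.00001)/(0.09541) = 5.58069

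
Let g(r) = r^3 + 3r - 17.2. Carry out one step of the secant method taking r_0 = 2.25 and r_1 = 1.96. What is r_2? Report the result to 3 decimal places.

g(2.25) = 0.94063, g(1.96) = -3.79046
r_2 = 1.96000 − (-3.79046)·(1.96000 − 2.25000) / (-3.79046 − 0.94063) = 1.96000 − (1.09923)/(-4.73109) = 2.19234

2.192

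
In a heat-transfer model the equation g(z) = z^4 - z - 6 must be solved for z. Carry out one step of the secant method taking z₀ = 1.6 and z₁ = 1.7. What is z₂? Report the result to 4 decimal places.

1.6616

g(1.6) = -1.046400, g(1.7) = 0.652100
z₂ = 1.700000 − 0.652100·(1.700000 − 1.600000) / (0.652100 − (-1.046400)) = 1.700000 − (0.065210)/(1.698500) = 1.661607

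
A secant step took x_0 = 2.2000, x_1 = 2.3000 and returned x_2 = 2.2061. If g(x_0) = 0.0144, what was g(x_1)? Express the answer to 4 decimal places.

-0.2217

The secant line through (2.2000, 0.0144) and (2.3000, g(x_1)) crosses zero at x_2 = 2.2061.
So (2.2000, 0.0144), (2.3000, g(x_1)), (2.2061, 0) are collinear:
g(x_1) = 0.0144 · (2.3000 − 2.2061) / (2.2000 − 2.2061) = 0.0144 · (0.093900)/(-0.006100) = -0.221666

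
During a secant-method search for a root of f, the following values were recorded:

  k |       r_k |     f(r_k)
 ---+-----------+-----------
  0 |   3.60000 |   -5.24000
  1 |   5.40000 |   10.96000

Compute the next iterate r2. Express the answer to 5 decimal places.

r2 = 5.40000 − 10.96000·(5.40000 − 3.60000) / (10.96000 − (-5.24000))
   = 5.40000 − (19.7280000)/(16.2000000) = 4.1822222

4.18222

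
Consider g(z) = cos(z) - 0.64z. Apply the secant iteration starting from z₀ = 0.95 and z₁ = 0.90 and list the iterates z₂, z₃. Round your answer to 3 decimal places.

g(0.95) = -0.02632, g(0.90) = 0.04561
z₂ = 0.90000 − 0.04561·(0.90000 − 0.95000) / (0.04561 − (-0.02632)) = 0.90000 − (-0.00228)/(0.07193) = 0.93171
g(0.93171) = 0.00017
z₃ = 0.93171 − 0.00017·(0.93171 − 0.90000) / (0.00017 − 0.04561) = 0.93171 − (0.00001)/(-0.04544) = 0.93183

0.932, 0.932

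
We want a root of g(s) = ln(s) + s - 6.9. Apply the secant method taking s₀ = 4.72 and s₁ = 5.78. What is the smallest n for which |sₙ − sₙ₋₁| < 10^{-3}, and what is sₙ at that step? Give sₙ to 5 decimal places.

g(4.72) = -0.6281912, g(5.78) = 0.6344037
s₂ = 5.7800000 − 0.6344037·(1.0600000)/(1.2625949) = 5.2473922;  |Δ| = 0.5326078
g(5.2473922) = 0.0051234
s₃ = 5.2473922 − 0.0051234·(-0.5326078)/(-0.6292803) = 5.2430559;  |Δ| = 0.0043363
g(5.2430559) = -0.0000396
s₄ = 5.2430559 − (-0.0000396)·(-0.0043363)/(-0.0051631) = 5.2430891;  |Δ| = 0.0000333
|s₄ − s₃| = 0.0000333 < 10^{-3}

n = 4, sₙ = 5.24309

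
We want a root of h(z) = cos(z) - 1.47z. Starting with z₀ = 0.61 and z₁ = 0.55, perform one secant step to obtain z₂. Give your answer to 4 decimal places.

h(0.61) = -0.077052, h(0.55) = 0.044025
z₂ = 0.550000 − 0.044025·(0.550000 − 0.610000) / (0.044025 − (-0.077052)) = 0.550000 − (-0.002641)/(0.121077) = 0.571817

0.5718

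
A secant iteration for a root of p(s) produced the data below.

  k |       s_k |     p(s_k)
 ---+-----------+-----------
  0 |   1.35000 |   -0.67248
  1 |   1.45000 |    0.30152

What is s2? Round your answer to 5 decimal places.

1.41904

s2 = 1.45000 − 0.30152·(1.45000 − 1.35000) / (0.30152 − (-0.67248))
   = 1.45000 − (0.0301520)/(0.9740000) = 1.4190431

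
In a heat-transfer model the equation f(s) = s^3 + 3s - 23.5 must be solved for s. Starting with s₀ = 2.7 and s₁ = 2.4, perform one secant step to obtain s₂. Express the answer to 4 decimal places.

f(2.7) = 4.283000, f(2.4) = -2.476000
s₂ = 2.400000 − (-2.476000)·(2.400000 − 2.700000) / (-2.476000 − 4.283000) = 2.400000 − (0.742800)/(-6.759000) = 2.509898

2.5099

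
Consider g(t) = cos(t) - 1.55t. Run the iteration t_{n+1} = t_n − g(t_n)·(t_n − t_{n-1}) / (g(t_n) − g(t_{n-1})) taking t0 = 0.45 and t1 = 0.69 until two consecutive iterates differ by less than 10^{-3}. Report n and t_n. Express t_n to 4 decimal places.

g(0.45) = 0.202947, g(0.69) = -0.298254
t2 = 0.690000 − (-0.298254)·(0.240000)/(-0.501201) = 0.547181;  |Δ| = 0.142819
g(0.547181) = 0.005864
t3 = 0.547181 − 0.005864·(-0.142819)/(0.304118) = 0.549935;  |Δ| = 0.002754
g(0.549935) = 0.000160
t4 = 0.549935 − 0.000160·(0.002754)/(-0.005704) = 0.550012;  |Δ| = 0.000077
|t4 − t3| = 0.000077 < 10^{-3}

n = 4, t_n = 0.5500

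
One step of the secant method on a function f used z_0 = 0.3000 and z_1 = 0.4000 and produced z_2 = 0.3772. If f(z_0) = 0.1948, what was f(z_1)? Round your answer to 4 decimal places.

The secant line through (0.3000, 0.1948) and (0.4000, f(z_1)) crosses zero at z_2 = 0.3772.
So (0.3000, 0.1948), (0.4000, f(z_1)), (0.3772, 0) are collinear:
f(z_1) = 0.1948 · (0.4000 − 0.3772) / (0.3000 − 0.3772) = 0.1948 · (0.022800)/(-0.077200) = -0.057532

-0.0575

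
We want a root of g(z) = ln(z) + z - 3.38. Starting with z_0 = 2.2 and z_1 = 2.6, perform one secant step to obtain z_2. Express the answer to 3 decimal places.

g(2.2) = -0.39154, g(2.6) = 0.17551
z_2 = 2.60000 − 0.17551·(2.60000 − 2.20000) / (0.17551 − (-0.39154)) = 2.60000 − (0.07020)/(0.56705) = 2.47619

2.476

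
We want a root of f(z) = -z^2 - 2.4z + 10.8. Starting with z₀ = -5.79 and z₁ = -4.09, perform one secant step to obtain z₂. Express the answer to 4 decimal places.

f(-5.79) = -8.828100, f(-4.09) = 3.887900
z₂ = -4.090000 − 3.887900·(-4.090000 − (-5.790000)) / (3.887900 − (-8.828100)) = -4.090000 − (6.609430)/(12.716000) = -4.609773

-4.6098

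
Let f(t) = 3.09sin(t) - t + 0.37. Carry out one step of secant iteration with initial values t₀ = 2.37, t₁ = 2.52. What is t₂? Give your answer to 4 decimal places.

f(2.37) = 0.154588, f(2.52) = -0.350598
t₂ = 2.520000 − (-0.350598)·(2.520000 − 2.370000) / (-0.350598 − 0.154588) = 2.520000 − (-0.052590)/(-0.505187) = 2.415900

2.4159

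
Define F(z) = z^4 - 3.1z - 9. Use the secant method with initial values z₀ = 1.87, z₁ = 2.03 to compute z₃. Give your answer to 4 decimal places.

1.9714

F(1.87) = -2.568690, F(2.03) = 1.688817
z₂ = 2.030000 − 1.688817·(2.030000 − 1.870000) / (1.688817 − (-2.568690)) = 2.030000 − (0.270211)/(4.257507) = 1.966533
F(1.966533) = -0.140611
z₃ = 1.966533 − (-0.140611)·(1.966533 − 2.030000) / (-0.140611 − 1.688817) = 1.966533 − (0.008924)/(-1.829427) = 1.971411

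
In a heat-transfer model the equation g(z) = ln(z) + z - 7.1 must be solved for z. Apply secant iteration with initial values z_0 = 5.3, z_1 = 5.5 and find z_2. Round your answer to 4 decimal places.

5.4116

g(5.3) = -0.132293, g(5.5) = 0.104748
z_2 = 5.500000 − 0.104748·(5.500000 − 5.300000) / (0.104748 − (-0.132293)) = 5.500000 − (0.020950)/(0.237041) = 5.411620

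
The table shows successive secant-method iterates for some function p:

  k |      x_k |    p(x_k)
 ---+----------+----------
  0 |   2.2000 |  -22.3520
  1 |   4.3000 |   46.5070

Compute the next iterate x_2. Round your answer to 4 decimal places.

2.8817

x_2 = 4.3000 − 46.5070·(4.3000 − 2.2000) / (46.5070 − (-22.3520))
   = 4.3000 − (97.664700)/(68.859000) = 2.881671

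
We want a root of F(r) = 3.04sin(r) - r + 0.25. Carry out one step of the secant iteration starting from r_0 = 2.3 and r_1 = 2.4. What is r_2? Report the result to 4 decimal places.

2.3692

F(2.3) = 0.216944, F(2.4) = -0.096592
r_2 = 2.400000 − (-0.096592)·(2.400000 − 2.300000) / (-0.096592 − 0.216944) = 2.400000 − (-0.009659)/(-0.313536) = 2.369193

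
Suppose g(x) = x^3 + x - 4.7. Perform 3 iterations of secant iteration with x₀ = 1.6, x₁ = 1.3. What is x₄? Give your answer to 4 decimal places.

g(1.6) = 0.996000, g(1.3) = -1.203000
x₂ = 1.300000 − (-1.203000)·(1.300000 − 1.600000) / (-1.203000 − 0.996000) = 1.300000 − (0.360900)/(-2.199000) = 1.464120
g(1.464120) = -0.097323
x₃ = 1.464120 − (-0.097323)·(1.464120 − 1.300000) / (-0.097323 − (-1.203000)) = 1.464120 − (-0.015973)/(1.105677) = 1.478566
g(1.478566) = 0.010944
x₄ = 1.478566 − 0.010944·(1.478566 − 1.464120) / (0.010944 − (-0.097323)) = 1.478566 − (0.000158)/(0.108267) = 1.477106

1.4771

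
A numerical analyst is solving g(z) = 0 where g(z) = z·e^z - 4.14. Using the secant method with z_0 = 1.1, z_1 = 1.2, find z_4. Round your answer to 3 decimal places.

1.221

g(1.1) = -0.83542, g(1.2) = -0.15586
z_2 = 1.20000 − (-0.15586)·(1.20000 − 1.10000) / (-0.15586 − (-0.83542)) = 1.20000 − (-0.01559)/(0.67956) = 1.22294
g(1.22294) = 0.01449
z_3 = 1.22294 − 0.01449·(1.22294 − 1.20000) / (0.01449 − (-0.15586)) = 1.22294 − (0.00033)/(0.17035) = 1.22098
g(1.22098) = -0.00022
z_4 = 1.22098 − (-0.00022)·(1.22098 − 1.22294) / (-0.00022 − 0.01449) = 1.22098 − (0.00000)/(-0.01471) = 1.22101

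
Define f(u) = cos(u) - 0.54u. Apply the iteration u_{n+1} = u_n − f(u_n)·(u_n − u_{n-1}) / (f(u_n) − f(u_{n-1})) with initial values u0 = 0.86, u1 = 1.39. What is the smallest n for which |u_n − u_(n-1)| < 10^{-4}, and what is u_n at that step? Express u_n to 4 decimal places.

n = 5, u_n = 1.0002

f(0.86) = 0.188037, f(1.39) = -0.570787
u2 = 1.390000 − (-0.570787)·(0.530000)/(-0.758824) = 0.991335;  |Δ| = 0.398665
f(0.991335) = 0.012253
u3 = 0.991335 − 0.012253·(-0.398665)/(0.583040) = 0.999713;  |Δ| = 0.008378
f(0.999713) = 0.000699
u4 = 0.999713 − 0.000699·(0.008378)/(-0.011554) = 1.000220;  |Δ| = 0.000507
f(1.000220) = -0.000001
u5 = 1.000220 − (-0.000001)·(0.000507)/(-0.000700) = 1.000219;  |Δ| = 0.000001
|u5 − u4| = 0.000001 < 10^{-4}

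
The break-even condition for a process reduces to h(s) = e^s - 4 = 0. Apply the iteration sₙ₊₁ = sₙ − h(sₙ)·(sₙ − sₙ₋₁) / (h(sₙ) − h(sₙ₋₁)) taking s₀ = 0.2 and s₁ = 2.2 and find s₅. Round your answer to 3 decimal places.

h(0.2) = -2.77860, h(2.2) = 5.02501
s₂ = 2.20000 − 5.02501·(2.20000 − 0.20000) / (5.02501 − (-2.77860)) = 2.20000 − (10.05003)/(7.80361) = 0.91213
h(0.91213) = -1.51038
s₃ = 0.91213 − (-1.51038)·(0.91213 − 2.20000) / (-1.51038 − 5.02501) = 0.91213 − (1.94517)/(-6.53539) = 1.20977
h(1.20977) = -0.64730
s₄ = 1.20977 − (-0.64730)·(1.20977 − 0.91213) / (-0.64730 − (-1.51038)) = 1.20977 − (-0.19266)/(0.86308) = 1.43299
h(1.43299) = 0.19121
s₅ = 1.43299 − 0.19121·(1.43299 − 1.20977) / (0.19121 − (-0.64730)) = 1.43299 − (0.04268)/(0.83850) = 1.38209

1.382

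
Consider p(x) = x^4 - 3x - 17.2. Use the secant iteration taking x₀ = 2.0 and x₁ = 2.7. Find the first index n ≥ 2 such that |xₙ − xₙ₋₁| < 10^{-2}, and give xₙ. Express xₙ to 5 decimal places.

p(2.0) = -7.2000000, p(2.7) = 27.8441000
x₂ = 2.7000000 − 27.8441000·(0.7000000)/(35.0441000) = 2.1438188;  |Δ| = 0.5561812
p(2.1438188) = -2.5086173
x₃ = 2.1438188 − (-2.5086173)·(-0.5561812)/(-30.3527173) = 2.1897865;  |Δ| = 0.0459677
p(2.1897865) = -0.7757519
x₄ = 2.1897865 − (-0.7757519)·(0.0459677)/(1.7328654) = 2.2103649;  |Δ| = 0.0205784
p(2.2103649) = 0.0390970
x₅ = 2.2103649 − 0.0390970·(0.0205784)/(0.8148488) = 2.2093775;  |Δ| = 0.0009874
|x₅ − x₄| = 0.0009874 < 10^{-2}

n = 5, xₙ = 2.20938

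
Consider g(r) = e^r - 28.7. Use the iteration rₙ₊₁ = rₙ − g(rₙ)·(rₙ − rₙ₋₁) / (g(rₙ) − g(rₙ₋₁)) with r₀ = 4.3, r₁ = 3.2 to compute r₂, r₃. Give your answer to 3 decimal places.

3.293, 3.362

g(4.3) = 44.99979, g(3.2) = -4.16747
r₂ = 3.20000 − (-4.16747)·(3.20000 − 4.30000) / (-4.16747 − 44.99979) = 3.20000 − (4.58422)/(-49.16726) = 3.29324
g(3.29324) = -1.77010
r₃ = 3.29324 − (-1.77010)·(3.29324 − 3.20000) / (-1.77010 − (-4.16747)) = 3.29324 − (-0.16504)/(2.39737) = 3.36208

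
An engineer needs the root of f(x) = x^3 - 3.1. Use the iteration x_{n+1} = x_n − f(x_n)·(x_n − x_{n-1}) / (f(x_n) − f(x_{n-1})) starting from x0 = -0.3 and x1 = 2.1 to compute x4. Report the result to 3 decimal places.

f(-0.3) = -3.12700, f(2.1) = 6.16100
x2 = 2.10000 − 6.16100·(2.10000 − (-0.30000)) / (6.16100 − (-3.12700)) = 2.10000 − (14.78640)/(9.28800) = 0.50801
f(0.50801) = -2.96890
x3 = 0.50801 − (-2.96890)·(0.50801 − 2.10000) / (-2.96890 − 6.16100) = 0.50801 − (4.72645)/(-9.12990) = 1.02570
f(1.02570) = -2.02090
x4 = 1.02570 − (-2.02090)·(1.02570 − 0.50801) / (-2.02090 − (-2.96890)) = 1.02570 − (-1.04620)/(0.94799) = 2.12929

2.129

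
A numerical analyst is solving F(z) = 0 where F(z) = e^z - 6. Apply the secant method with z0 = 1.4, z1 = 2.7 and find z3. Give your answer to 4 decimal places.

1.7295

F(1.4) = -1.944800, F(2.7) = 8.879732
z2 = 2.700000 − 8.879732·(2.700000 − 1.400000) / (8.879732 − (-1.944800)) = 2.700000 − (11.543651)/(10.824532) = 1.633566
F(1.633566) = -0.877894
z3 = 1.633566 − (-0.877894)·(1.633566 − 2.700000) / (-0.877894 − 8.879732) = 1.633566 − (0.936216)/(-9.757625) = 1.729513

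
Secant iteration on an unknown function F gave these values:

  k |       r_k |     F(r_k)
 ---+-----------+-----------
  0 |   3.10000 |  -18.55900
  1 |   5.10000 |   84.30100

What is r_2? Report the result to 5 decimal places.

r_2 = 5.10000 − 84.30100·(5.10000 − 3.10000) / (84.30100 − (-18.55900))
   = 5.10000 − (168.6020000)/(102.8600000) = 3.4608594

3.46086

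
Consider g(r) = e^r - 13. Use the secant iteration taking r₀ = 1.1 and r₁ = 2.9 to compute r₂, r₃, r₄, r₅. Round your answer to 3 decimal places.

g(1.1) = -9.99583, g(2.9) = 5.17415
r₂ = 2.90000 − 5.17415·(2.90000 − 1.10000) / (5.17415 − (-9.99583)) = 2.90000 − (9.31346)/(15.16998) = 2.28606
g(2.28606) = -3.16390
r₃ = 2.28606 − (-3.16390)·(2.28606 − 2.90000) / (-3.16390 − 5.17415) = 2.28606 − (1.94244)/(-8.33804) = 2.51902
g(2.51902) = -0.58356
r₄ = 2.51902 − (-0.58356)·(2.51902 − 2.28606) / (-0.58356 − (-3.16390)) = 2.51902 − (-0.13595)/(2.58033) = 2.57171
g(2.57171) = 0.08815
r₅ = 2.57171 − 0.08815·(2.57171 − 2.51902) / (0.08815 − (-0.58356)) = 2.57171 − (0.00464)/(0.67171) = 2.56479

2.286, 2.519, 2.572, 2.565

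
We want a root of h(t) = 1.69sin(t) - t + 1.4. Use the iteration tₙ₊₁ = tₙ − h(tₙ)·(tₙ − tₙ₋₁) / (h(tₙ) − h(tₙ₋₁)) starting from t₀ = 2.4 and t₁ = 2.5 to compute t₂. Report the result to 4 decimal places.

2.4615

h(2.4) = 0.141533, h(2.5) = -0.088582
t₂ = 2.500000 − (-0.088582)·(2.500000 − 2.400000) / (-0.088582 − 0.141533) = 2.500000 − (-0.008858)/(-0.230115) = 2.461505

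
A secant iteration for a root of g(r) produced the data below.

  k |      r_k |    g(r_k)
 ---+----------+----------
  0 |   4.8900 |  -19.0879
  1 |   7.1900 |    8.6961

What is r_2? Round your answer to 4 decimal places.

r_2 = 7.1900 − 8.6961·(7.1900 − 4.8900) / (8.6961 − (-19.0879))
   = 7.1900 − (20.001030)/(27.784000) = 6.470124

6.4701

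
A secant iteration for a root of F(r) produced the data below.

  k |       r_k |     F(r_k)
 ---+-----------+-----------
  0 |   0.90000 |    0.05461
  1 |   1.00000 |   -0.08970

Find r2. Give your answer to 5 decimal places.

0.93784

r2 = 1.00000 − (-0.08970)·(1.00000 − 0.90000) / (-0.08970 − 0.05461)
   = 1.00000 − (-0.0089700)/(-0.1443100) = 0.9378421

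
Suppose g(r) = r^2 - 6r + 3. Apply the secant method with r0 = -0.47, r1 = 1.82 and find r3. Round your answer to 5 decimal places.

g(-0.47) = 6.0409000, g(1.82) = -4.6076000
r2 = 1.8200000 − (-4.6076000)·(1.8200000 − (-0.4700000)) / (-4.6076000 − 6.0409000) = 1.8200000 − (-10.5514040)/(-10.6485000) = 0.8291183
g(0.8291183) = -1.2872726
r3 = 0.8291183 − (-1.2872726)·(0.8291183 − 1.8200000) / (-1.2872726 − (-4.6076000)) = 0.8291183 − (1.2755348)/(3.3203274) = 0.4449589

0.44496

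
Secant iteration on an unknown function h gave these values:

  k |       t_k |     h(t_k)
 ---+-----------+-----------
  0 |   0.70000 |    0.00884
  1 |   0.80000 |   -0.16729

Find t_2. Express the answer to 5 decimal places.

0.70502

t_2 = 0.80000 − (-0.16729)·(0.80000 − 0.70000) / (-0.16729 − 0.00884)
   = 0.80000 − (-0.0167290)/(-0.1761300) = 0.7050190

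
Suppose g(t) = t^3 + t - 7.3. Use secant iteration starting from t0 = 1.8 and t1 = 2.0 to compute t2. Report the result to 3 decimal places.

g(1.8) = 0.33200, g(2.0) = 2.70000
t2 = 2.00000 − 2.70000·(2.00000 − 1.80000) / (2.70000 − 0.33200) = 2.00000 − (0.54000)/(2.36800) = 1.77196

1.772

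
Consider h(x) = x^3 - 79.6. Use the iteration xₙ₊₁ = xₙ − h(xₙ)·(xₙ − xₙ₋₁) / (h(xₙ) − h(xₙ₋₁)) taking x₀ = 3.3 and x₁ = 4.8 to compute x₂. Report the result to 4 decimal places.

4.1773

h(3.3) = -43.663000, h(4.8) = 30.992000
x₂ = 4.800000 − 30.992000·(4.800000 − 3.300000) / (30.992000 − (-43.663000)) = 4.800000 − (46.488000)/(74.655000) = 4.177296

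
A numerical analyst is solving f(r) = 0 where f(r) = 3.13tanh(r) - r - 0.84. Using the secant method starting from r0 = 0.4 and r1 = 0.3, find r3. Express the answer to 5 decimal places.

0.43067

f(0.4) = -0.0507597, f(0.3) = -0.2281915
r2 = 0.3000000 − (-0.2281915)·(0.3000000 − 0.4000000) / (-0.2281915 − (-0.0507597)) = 0.3000000 − (0.0228192)/(-0.1774318) = 0.4286080
f(0.4286080) = -0.0035955
r3 = 0.4286080 − (-0.0035955)·(0.4286080 − 0.3000000) / (-0.0035955 − (-0.2281915)) = 0.4286080 − (-0.0004624)/(0.2245961) = 0.4306669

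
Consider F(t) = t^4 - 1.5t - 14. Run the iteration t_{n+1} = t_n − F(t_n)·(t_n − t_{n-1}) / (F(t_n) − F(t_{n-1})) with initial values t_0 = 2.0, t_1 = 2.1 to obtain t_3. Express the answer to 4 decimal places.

2.0319

F(2.0) = -1.000000, F(2.1) = 2.298100
t_2 = 2.100000 − 2.298100·(2.100000 − 2.000000) / (2.298100 − (-1.000000)) = 2.100000 − (0.229810)/(3.298100) = 2.030320
F(2.030320) = -0.052937
t_3 = 2.030320 − (-0.052937)·(2.030320 − 2.100000) / (-0.052937 − 2.298100) = 2.030320 − (0.003689)/(-2.351037) = 2.031889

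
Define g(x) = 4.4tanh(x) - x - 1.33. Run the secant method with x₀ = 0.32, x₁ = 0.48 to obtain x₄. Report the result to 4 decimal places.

0.4213

g(0.32) = -0.288170, g(0.48) = 0.153472
x₂ = 0.480000 − 0.153472·(0.480000 − 0.320000) / (0.153472 − (-0.288170)) = 0.480000 − (0.024556)/(0.441641) = 0.424399
g(0.424399) = 0.008374
x₃ = 0.424399 − 0.008374·(0.424399 − 0.480000) / (0.008374 − 0.153472) = 0.424399 − (-0.000466)/(-0.145098) = 0.421191
g(0.421191) = -0.000285
x₄ = 0.421191 − (-0.000285)·(0.421191 − 0.424399) / (-0.000285 − 0.008374) = 0.421191 − (0.000001)/(-0.008659) = 0.421296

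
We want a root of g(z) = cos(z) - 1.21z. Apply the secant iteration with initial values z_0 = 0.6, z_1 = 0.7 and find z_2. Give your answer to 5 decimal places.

g(0.6) = 0.0993356, g(0.7) = -0.0821578
z_2 = 0.7000000 − (-0.0821578)·(0.7000000 − 0.6000000) / (-0.0821578 − 0.0993356) = 0.7000000 − (-0.0082158)/(-0.1814934) = 0.6547323

0.65473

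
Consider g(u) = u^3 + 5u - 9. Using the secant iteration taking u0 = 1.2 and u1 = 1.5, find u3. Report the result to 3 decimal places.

1.329

g(1.2) = -1.27200, g(1.5) = 1.87500
u2 = 1.50000 − 1.87500·(1.50000 − 1.20000) / (1.87500 − (-1.27200)) = 1.50000 − (0.56250)/(3.14700) = 1.32126
g(1.32126) = -0.08716
u3 = 1.32126 − (-0.08716)·(1.32126 − 1.50000) / (-0.08716 − 1.87500) = 1.32126 − (0.01558)/(-1.96216) = 1.32920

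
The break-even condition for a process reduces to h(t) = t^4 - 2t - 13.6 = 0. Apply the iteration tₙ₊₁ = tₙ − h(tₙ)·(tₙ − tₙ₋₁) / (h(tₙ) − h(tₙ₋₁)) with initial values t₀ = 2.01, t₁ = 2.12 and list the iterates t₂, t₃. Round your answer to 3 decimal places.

2.049, 2.051

h(2.01) = -1.29759, h(2.12) = 2.35963
t₂ = 2.12000 − 2.35963·(2.12000 − 2.01000) / (2.35963 − (-1.29759)) = 2.12000 − (0.25956)/(3.65722) = 2.04903
h(2.04903) = -0.07051
t₃ = 2.04903 − (-0.07051)·(2.04903 − 2.12000) / (-0.07051 − 2.35963) = 2.04903 − (0.00500)/(-2.43014) = 2.05109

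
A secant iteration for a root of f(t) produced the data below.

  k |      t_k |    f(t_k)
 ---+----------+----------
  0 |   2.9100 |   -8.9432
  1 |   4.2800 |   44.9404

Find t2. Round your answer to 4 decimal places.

3.1374

t2 = 4.2800 − 44.9404·(4.2800 − 2.9100) / (44.9404 − (-8.9432))
   = 4.2800 − (61.568348)/(53.883600) = 3.137382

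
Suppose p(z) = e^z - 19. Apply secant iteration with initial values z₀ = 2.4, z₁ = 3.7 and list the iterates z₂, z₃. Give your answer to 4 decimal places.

p(2.4) = -7.976824, p(3.7) = 21.447304
z₂ = 3.700000 − 21.447304·(3.700000 − 2.400000) / (21.447304 − (-7.976824)) = 3.700000 − (27.881496)/(29.424128) = 2.752427
p(2.752427) = -3.319350
z₃ = 2.752427 − (-3.319350)·(2.752427 − 3.700000) / (-3.319350 − 21.447304) = 2.752427 − (3.145325)/(-24.766654) = 2.879426

2.7524, 2.8794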